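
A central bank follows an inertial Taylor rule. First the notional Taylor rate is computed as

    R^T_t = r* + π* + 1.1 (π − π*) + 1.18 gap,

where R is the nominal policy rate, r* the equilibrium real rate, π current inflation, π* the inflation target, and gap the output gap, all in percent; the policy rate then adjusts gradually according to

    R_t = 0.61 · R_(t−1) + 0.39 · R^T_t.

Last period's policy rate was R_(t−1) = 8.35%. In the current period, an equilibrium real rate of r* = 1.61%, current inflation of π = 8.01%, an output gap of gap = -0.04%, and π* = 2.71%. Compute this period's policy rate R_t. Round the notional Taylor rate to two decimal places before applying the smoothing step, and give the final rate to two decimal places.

9.03%

R^T_t = 1.61 + 2.71 + 1.1 × (8.01 − 2.71) + 1.18 × (-0.04)
   = 1.61 + 2.71 + 5.83 − 0.0472 = 10.10
R_t = 0.61 × 8.35 + 0.39 × 10.10 = 5.0935 + 3.939 = 9.03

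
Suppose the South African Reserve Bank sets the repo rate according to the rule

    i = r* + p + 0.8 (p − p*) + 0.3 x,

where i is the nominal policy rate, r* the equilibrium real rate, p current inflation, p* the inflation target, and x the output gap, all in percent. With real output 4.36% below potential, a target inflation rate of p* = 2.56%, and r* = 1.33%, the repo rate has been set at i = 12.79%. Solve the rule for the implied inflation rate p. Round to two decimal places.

8.23%

Output 4.36% below potential → x = -4.36.
Collecting p: i = r* + (1 + 0.8) p − 0.8 p* + 0.3 x
1.8 p = 12.79 − 1.33 + 0.8 × 2.56 − 0.3 × (-4.36) = 14.816
p = 14.816 / 1.8 = 8.23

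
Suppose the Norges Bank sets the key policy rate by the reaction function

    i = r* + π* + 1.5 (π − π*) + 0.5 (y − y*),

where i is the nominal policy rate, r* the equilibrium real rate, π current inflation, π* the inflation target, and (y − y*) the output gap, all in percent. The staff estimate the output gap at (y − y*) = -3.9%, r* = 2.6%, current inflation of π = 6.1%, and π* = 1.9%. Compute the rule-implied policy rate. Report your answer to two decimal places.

i = 2.6 + 1.9 + 1.5 × (6.1 − 1.9) + 0.5 × (-3.9)
   = 2.6 + 1.9 + 6.3 − 1.95 = 8.85

8.85%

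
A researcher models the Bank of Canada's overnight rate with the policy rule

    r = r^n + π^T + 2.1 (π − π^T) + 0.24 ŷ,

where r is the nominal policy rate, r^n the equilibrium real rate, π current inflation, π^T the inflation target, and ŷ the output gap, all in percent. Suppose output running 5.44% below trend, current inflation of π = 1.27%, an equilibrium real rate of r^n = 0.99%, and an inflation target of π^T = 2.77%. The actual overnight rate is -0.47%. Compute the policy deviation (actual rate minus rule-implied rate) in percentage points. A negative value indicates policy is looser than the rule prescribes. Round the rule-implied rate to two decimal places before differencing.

0.23 pp

Output 5.44% below potential → ŷ = -5.44.
r = 0.99 + 2.77 + 2.1 × (1.27 − 2.77) + 0.24 × (-5.44)
   = 0.99 + 2.77 − 3.15 − 1.3056 = -0.70
Deviation = -0.47 − (-0.70) = 0.23 pp.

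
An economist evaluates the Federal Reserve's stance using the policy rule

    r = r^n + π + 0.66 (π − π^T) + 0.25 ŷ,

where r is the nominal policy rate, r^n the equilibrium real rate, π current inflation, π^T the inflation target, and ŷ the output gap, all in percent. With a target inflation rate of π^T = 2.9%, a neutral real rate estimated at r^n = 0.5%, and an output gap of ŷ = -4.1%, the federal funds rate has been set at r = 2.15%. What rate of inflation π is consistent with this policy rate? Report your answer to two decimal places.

2.76%

Collecting π: r = r^n + (1 + 0.66) π − 0.66 π^T + 0.25 ŷ
1.66 π = 2.15 − 0.5 + 0.66 × 2.9 − 0.25 × (-4.1) = 4.589
π = 4.589 / 1.66 = 2.76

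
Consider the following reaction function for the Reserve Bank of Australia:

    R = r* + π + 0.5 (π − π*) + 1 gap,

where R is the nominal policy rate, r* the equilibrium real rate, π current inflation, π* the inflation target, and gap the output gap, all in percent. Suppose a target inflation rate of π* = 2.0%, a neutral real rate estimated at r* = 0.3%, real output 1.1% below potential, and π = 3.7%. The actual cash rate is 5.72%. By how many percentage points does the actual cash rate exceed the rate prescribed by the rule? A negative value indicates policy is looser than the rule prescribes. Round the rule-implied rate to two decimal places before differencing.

Output 1.1% below potential → gap = -1.1.
R = 0.3 + 3.7 + 0.5 × (3.7 − 2.0) + 1 × (-1.1)
   = 0.3 + 3.7 + 0.85 − 1.1 = 3.75
Deviation = 5.72 − 3.75 = 1.97 pp.

1.97 pp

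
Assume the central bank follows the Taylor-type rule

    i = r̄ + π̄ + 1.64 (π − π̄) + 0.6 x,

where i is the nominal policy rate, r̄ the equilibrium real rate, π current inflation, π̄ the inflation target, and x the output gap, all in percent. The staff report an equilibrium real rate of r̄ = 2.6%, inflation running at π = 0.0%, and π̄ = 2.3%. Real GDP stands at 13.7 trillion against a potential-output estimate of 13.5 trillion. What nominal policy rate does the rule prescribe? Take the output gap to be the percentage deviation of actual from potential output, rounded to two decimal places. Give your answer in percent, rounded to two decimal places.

Output gap = 100 × (13.7 − 13.5) / 13.5 = 1.48%.
i = 2.60 + 2.30 + 1.64 × (0.00 − 2.30) + 0.6 × 1.48
   = 2.60 + 2.3 − 3.772 + 0.888 = 2.02

2.02%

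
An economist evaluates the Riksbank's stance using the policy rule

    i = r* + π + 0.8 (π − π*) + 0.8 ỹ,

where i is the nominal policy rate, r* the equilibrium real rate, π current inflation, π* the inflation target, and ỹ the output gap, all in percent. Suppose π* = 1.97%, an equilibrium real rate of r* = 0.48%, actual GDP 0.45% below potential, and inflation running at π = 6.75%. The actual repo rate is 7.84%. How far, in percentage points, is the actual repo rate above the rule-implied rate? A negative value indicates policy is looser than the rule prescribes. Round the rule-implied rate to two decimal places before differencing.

-2.85 pp

Output 0.45% below potential → ỹ = -0.45.
i = 0.48 + 6.75 + 0.8 × (6.75 − 1.97) + 0.8 × (-0.45)
   = 0.48 + 6.75 + 3.824 − 0.36 = 10.69
Deviation = 7.84 − 10.69 = -2.85 pp.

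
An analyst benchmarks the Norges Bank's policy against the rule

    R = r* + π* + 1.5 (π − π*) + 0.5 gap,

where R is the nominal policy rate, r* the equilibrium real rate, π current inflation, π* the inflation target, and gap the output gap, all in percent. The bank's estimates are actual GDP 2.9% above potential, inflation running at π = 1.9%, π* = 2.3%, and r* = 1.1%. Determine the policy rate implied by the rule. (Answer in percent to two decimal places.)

4.25%

Output 2.9% above potential → gap = 2.9.
R = 1.1 + 2.3 + 1.5 × (1.9 − 2.3) + 0.5 × 2.9
   = 1.1 + 2.3 − 0.6 + 1.45 = 4.25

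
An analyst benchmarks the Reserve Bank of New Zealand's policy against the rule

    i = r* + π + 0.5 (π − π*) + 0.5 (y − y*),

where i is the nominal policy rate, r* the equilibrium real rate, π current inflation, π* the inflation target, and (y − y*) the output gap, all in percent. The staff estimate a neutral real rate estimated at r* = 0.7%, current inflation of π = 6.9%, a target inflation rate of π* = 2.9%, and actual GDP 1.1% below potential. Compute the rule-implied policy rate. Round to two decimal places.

Output 1.1% below potential → (y − y*) = -1.1.
i = 0.7 + 6.9 + 0.5 × (6.9 − 2.9) + 0.5 × (-1.1)
   = 0.7 + 6.9 + 2 − 0.55 = 9.05

9.05%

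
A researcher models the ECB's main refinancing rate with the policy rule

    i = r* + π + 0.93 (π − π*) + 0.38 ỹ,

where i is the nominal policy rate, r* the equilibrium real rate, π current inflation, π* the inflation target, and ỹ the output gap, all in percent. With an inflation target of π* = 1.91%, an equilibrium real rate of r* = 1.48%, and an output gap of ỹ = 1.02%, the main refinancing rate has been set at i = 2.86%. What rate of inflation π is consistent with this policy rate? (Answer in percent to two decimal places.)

1.43%

Collecting π: i = r* + (1 + 0.93) π − 0.93 π* + 0.38 ỹ
1.93 π = 2.86 − 1.48 + 0.93 × 1.91 − 0.38 × 1.02 = 2.7687
π = 2.7687 / 1.93 = 1.43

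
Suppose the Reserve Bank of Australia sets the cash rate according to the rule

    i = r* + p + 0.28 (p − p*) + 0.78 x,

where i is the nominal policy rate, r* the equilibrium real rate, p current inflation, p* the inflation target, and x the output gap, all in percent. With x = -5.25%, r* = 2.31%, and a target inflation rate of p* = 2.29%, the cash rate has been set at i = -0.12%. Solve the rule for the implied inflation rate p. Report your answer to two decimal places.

1.80%

Collecting p: i = r* + (1 + 0.28) p − 0.28 p* + 0.78 x
1.28 p = -0.12 − 2.31 + 0.28 × 2.29 − 0.78 × (-5.25) = 2.3062
p = 2.3062 / 1.28 = 1.80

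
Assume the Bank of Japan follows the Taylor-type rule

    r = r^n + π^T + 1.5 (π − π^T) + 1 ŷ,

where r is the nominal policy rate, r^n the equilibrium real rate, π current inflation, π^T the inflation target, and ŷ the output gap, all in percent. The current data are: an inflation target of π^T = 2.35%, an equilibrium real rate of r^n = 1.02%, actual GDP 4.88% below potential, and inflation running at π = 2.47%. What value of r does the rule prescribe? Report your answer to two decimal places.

-1.33%

Output 4.88% below potential → ŷ = -4.88.
r = 1.02 + 2.35 + 1.5 × (2.47 − 2.35) + 1 × (-4.88)
   = 1.02 + 2.35 + 0.18 − 4.88 = -1.33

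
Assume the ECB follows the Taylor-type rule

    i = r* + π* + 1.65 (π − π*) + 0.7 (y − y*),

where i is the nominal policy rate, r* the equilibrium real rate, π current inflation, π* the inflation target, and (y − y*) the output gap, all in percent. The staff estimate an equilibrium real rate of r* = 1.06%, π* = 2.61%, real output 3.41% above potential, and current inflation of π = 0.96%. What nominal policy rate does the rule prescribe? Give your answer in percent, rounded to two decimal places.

3.33%

Output 3.41% above potential → (y − y*) = 3.41.
i = 1.06 + 2.61 + 1.65 × (0.96 − 2.61) + 0.7 × 3.41
   = 1.06 + 2.61 − 2.7225 + 2.387 = 3.33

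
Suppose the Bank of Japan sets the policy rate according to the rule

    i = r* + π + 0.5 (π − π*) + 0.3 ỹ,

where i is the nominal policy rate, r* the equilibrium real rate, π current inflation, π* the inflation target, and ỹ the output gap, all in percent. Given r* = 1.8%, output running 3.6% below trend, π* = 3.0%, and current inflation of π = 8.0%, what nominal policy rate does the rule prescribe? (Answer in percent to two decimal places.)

Output 3.6% below potential → ỹ = -3.6.
i = 1.8 + 8.0 + 0.5 × (8.0 − 3.0) + 0.3 × (-3.6)
   = 1.8 + 8 + 2.5 − 1.08 = 11.22

11.22%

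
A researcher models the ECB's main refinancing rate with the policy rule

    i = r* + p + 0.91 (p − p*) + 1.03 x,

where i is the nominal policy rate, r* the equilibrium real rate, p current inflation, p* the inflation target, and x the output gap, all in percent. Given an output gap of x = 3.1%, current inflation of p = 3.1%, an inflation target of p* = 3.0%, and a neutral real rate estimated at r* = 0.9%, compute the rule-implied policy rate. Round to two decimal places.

i = 0.9 + 3.1 + 0.91 × (3.1 − 3.0) + 1.03 × 3.1
   = 0.9 + 3.1 + 0.091 + 3.193 = 7.28

7.28%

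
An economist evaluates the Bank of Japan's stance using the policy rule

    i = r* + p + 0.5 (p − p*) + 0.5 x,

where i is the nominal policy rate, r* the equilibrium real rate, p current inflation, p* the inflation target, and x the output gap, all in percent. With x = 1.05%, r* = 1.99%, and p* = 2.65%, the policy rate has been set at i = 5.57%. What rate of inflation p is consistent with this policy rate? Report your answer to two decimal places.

Collecting p: i = r* + (1 + 0.5) p − 0.5 p* + 0.5 x
1.5 p = 5.57 − 1.99 + 0.5 × 2.65 − 0.5 × 1.05 = 4.38
p = 4.38 / 1.5 = 2.92

2.92%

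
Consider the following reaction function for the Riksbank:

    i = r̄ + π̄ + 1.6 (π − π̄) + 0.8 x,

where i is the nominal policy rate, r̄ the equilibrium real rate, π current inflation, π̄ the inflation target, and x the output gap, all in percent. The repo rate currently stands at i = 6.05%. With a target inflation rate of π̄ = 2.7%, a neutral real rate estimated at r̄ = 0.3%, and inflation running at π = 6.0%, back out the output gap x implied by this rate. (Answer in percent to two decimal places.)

-2.79%

0.8 x = 6.05 − 0.3 − 2.7 − 1.6 × (6.0 − 2.7) = -2.23
x = -2.23 / 0.8 = -2.79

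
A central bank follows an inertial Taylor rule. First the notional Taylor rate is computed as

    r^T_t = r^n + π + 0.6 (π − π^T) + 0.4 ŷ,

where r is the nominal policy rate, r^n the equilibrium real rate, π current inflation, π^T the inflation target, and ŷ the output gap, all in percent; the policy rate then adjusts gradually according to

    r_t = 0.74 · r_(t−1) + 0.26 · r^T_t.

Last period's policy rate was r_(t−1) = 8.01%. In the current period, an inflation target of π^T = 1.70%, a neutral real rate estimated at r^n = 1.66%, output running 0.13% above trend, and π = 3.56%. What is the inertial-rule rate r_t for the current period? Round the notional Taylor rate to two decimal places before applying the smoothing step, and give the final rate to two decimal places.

Output 0.13% above potential → ŷ = 0.13.
r^T_t = 1.66 + 3.56 + 0.6 × (3.56 − 1.70) + 0.4 × 0.13
   = 1.66 + 3.56 + 1.116 + 0.052 = 6.39
r_t = 0.74 × 8.01 + 0.26 × 6.39 = 5.9274 + 1.6614 = 7.59

7.59%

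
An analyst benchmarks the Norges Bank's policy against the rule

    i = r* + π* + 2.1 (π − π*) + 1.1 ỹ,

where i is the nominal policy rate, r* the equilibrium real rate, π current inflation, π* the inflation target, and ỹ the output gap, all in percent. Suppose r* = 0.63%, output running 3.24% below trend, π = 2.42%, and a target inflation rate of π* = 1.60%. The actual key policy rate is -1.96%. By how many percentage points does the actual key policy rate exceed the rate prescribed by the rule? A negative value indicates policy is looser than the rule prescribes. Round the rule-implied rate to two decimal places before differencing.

-2.35 pp

Output 3.24% below potential → ỹ = -3.24.
i = 0.63 + 1.60 + 2.1 × (2.42 − 1.60) + 1.1 × (-3.24)
   = 0.63 + 1.6 + 1.722 − 3.564 = 0.39
Deviation = -1.96 − 0.39 = -2.35 pp.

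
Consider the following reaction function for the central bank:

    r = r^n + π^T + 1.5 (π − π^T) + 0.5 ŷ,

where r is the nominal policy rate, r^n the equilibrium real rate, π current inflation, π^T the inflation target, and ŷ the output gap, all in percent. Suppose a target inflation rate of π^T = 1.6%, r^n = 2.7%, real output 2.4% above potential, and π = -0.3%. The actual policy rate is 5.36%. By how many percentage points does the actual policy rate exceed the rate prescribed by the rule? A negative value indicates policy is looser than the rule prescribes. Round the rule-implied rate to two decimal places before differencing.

2.71 pp

Output 2.4% above potential → ŷ = 2.4.
r = 2.7 + 1.6 + 1.5 × (-0.3 − 1.6) + 0.5 × 2.4
   = 2.7 + 1.6 − 2.85 + 1.2 = 2.65
Deviation = 5.36 − 2.65 = 2.71 pp.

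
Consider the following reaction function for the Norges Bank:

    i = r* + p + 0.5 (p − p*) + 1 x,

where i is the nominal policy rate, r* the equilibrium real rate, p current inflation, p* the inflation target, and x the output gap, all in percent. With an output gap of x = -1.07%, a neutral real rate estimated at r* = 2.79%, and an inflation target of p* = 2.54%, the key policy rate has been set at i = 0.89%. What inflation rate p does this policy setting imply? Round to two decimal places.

0.29%

Collecting p: i = r* + (1 + 0.5) p − 0.5 p* + 1 x
1.5 p = 0.89 − 2.79 + 0.5 × 2.54 − 1 × (-1.07) = 0.44
p = 0.44 / 1.5 = 0.29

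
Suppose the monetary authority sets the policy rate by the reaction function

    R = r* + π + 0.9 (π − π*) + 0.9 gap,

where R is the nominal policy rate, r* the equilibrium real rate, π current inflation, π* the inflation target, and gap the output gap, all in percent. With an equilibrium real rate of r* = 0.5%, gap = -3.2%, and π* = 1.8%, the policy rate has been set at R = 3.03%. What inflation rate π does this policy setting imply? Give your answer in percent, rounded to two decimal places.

3.70%

Collecting π: R = r* + (1 + 0.9) π − 0.9 π* + 0.9 gap
1.9 π = 3.03 − 0.5 + 0.9 × 1.8 − 0.9 × (-3.2) = 7.03
π = 7.03 / 1.9 = 3.70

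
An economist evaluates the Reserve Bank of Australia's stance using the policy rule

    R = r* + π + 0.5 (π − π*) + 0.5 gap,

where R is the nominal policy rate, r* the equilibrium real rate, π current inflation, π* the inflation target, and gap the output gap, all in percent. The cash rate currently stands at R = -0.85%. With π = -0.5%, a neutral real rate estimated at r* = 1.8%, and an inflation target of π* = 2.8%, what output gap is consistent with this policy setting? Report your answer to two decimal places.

0.5 gap = -0.85 − 1.8 − (-0.5) − 0.5 × ((-0.5) − 2.8) = -0.5
gap = -0.5 / 0.5 = -1.00

-1.00%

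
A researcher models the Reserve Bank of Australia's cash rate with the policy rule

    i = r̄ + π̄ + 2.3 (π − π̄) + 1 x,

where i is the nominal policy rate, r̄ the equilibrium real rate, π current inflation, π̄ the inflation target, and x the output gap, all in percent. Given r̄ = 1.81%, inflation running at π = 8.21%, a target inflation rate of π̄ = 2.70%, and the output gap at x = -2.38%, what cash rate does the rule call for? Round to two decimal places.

14.80%

i = 1.81 + 2.70 + 2.3 × (8.21 − 2.70) + 1 × (-2.38)
   = 1.81 + 2.7 + 12.673 − 2.38 = 14.80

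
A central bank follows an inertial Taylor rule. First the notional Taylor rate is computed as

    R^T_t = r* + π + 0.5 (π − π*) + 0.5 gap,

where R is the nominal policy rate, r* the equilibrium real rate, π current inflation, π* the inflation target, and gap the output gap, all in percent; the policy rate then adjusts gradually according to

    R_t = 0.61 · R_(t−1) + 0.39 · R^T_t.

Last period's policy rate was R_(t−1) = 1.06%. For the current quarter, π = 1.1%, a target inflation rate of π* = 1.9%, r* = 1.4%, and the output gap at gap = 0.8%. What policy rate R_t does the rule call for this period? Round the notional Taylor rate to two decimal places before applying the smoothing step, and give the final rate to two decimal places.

R^T_t = 1.4 + 1.1 + 0.5 × (1.1 − 1.9) + 0.5 × 0.8
   = 1.4 + 1.1 − 0.4 + 0.4 = 2.50
R_t = 0.61 × 1.06 + 0.39 × 2.50 = 0.6466 + 0.975 = 1.62

1.62%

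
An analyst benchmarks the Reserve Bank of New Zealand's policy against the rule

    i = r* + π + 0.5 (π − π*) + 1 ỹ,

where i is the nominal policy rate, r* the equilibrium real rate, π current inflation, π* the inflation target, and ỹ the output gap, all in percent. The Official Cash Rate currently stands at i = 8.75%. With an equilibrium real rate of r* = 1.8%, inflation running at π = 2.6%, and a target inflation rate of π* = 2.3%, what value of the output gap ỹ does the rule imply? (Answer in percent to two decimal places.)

1 ỹ = 8.75 − 1.8 − 2.6 − 0.5 × (2.6 − 2.3) = 4.2
ỹ = 4.2 / 1 = 4.20

4.20%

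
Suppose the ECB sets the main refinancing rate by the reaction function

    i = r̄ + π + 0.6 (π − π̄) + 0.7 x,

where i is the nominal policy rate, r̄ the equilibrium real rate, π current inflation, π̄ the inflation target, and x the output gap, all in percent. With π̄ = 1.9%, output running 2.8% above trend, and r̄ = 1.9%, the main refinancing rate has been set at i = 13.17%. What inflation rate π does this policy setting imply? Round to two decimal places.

6.53%

Output 2.8% above potential → x = 2.8.
Collecting π: i = r̄ + (1 + 0.6) π − 0.6 π̄ + 0.7 x
1.6 π = 13.17 − 1.9 + 0.6 × 1.9 − 0.7 × 2.8 = 10.45
π = 10.45 / 1.6 = 6.53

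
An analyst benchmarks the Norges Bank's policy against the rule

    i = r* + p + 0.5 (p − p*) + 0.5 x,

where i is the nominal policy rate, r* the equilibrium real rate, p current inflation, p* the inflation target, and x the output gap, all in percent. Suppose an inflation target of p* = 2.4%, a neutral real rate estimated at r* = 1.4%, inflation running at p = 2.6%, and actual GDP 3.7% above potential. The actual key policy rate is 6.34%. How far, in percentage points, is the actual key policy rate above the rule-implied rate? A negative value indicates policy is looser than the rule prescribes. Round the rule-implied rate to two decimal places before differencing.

Output 3.7% above potential → x = 3.7.
i = 1.4 + 2.6 + 0.5 × (2.6 − 2.4) + 0.5 × 3.7
   = 1.4 + 2.6 + 0.1 + 1.85 = 5.95
Deviation = 6.34 − 5.95 = 0.39 pp.

0.39 pp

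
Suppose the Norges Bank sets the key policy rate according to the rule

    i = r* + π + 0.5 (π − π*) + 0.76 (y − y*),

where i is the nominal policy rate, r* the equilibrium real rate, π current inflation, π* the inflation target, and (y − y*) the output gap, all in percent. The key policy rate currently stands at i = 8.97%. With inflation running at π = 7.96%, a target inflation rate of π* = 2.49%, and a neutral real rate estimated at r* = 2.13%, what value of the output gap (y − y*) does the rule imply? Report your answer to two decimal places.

-5.07%

0.76 (y − y*) = 8.97 − 2.13 − 7.96 − 0.5 × (7.96 − 2.49) = -3.855
(y − y*) = -3.855 / 0.76 = -5.07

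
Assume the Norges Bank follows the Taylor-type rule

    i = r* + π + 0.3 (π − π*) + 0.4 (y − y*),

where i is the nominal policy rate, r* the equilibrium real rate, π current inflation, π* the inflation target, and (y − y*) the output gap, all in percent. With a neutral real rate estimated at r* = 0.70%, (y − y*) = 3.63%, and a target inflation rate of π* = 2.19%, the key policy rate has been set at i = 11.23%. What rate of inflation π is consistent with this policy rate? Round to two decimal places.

7.49%

Collecting π: i = r* + (1 + 0.3) π − 0.3 π* + 0.4 (y − y*)
1.3 π = 11.23 − 0.70 + 0.3 × 2.19 − 0.4 × 3.63 = 9.735
π = 9.735 / 1.3 = 7.49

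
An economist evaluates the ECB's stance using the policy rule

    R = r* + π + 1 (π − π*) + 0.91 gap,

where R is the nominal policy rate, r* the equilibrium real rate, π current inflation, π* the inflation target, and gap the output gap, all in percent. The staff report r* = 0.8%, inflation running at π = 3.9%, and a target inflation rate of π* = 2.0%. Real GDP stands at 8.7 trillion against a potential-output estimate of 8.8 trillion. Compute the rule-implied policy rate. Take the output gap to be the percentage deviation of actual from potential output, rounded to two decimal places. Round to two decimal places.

5.56%

Output gap = 100 × (8.7 − 8.8) / 8.8 = -1.14%.
R = 0.80 + 3.90 + 1 × (3.90 − 2.00) + 0.91 × (-1.14)
   = 0.80 + 3.9 + 1.9 − 1.0374 = 5.56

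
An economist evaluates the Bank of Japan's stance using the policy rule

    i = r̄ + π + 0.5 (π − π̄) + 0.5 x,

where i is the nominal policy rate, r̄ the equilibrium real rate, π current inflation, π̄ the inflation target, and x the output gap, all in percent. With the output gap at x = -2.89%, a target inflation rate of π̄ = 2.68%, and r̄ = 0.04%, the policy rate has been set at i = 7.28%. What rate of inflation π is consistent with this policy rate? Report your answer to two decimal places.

6.68%

Collecting π: i = r̄ + (1 + 0.5) π − 0.5 π̄ + 0.5 x
1.5 π = 7.28 − 0.04 + 0.5 × 2.68 − 0.5 × (-2.89) = 10.025
π = 10.025 / 1.5 = 6.68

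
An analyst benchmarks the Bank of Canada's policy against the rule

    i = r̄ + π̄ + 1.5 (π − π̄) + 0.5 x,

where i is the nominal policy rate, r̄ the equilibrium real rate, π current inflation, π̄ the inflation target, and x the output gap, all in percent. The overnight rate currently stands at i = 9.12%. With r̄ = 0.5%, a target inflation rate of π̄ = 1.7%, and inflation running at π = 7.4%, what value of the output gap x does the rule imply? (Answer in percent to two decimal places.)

0.5 x = 9.12 − 0.5 − 1.7 − 1.5 × (7.4 − 1.7) = -1.63
x = -1.63 / 0.5 = -3.26

-3.26%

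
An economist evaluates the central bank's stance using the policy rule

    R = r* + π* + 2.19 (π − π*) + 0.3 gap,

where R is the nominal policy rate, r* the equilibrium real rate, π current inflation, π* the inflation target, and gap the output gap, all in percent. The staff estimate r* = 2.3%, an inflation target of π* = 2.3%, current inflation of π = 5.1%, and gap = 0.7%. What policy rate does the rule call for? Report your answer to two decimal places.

R = 2.3 + 2.3 + 2.19 × (5.1 − 2.3) + 0.3 × 0.7
   = 2.3 + 2.3 + 6.132 + 0.21 = 10.94

10.94%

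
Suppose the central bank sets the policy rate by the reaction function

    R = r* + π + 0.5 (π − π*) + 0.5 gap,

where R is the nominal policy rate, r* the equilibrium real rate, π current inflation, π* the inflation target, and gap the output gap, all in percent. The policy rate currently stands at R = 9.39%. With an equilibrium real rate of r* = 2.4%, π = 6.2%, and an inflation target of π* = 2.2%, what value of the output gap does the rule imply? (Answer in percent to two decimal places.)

0.5 gap = 9.39 − 2.4 − 6.2 − 0.5 × (6.2 − 2.2) = -1.21
gap = -1.21 / 0.5 = -2.42

-2.42%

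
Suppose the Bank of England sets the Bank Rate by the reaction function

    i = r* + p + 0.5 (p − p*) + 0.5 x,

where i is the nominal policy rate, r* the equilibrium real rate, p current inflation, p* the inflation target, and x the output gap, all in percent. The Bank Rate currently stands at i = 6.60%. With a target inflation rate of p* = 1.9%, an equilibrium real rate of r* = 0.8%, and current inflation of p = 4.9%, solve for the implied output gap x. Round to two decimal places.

-1.20%

0.5 x = 6.60 − 0.8 − 4.9 − 0.5 × (4.9 − 1.9) = -0.6
x = -0.6 / 0.5 = -1.20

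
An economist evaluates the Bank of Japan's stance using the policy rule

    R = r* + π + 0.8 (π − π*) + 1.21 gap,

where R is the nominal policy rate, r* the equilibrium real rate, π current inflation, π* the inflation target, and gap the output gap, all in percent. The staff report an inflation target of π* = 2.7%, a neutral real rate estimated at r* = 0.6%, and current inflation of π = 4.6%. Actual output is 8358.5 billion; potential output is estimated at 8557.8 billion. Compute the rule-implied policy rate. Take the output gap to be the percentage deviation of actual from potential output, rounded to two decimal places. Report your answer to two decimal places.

Output gap = 100 × (8358.5 − 8557.8) / 8557.8 = -2.33%.
R = 0.60 + 4.60 + 0.8 × (4.60 − 2.70) + 1.21 × (-2.33)
   = 0.60 + 4.6 + 1.52 − 2.8193 = 3.90

3.90%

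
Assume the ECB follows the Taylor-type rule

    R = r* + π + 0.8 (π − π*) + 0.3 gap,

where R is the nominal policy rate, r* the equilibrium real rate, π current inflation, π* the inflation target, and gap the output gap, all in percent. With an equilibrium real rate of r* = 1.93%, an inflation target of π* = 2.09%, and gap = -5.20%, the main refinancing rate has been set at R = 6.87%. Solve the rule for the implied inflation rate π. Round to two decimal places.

4.54%

Collecting π: R = r* + (1 + 0.8) π − 0.8 π* + 0.3 gap
1.8 π = 6.87 − 1.93 + 0.8 × 2.09 − 0.3 × (-5.20) = 8.172
π = 8.172 / 1.8 = 4.54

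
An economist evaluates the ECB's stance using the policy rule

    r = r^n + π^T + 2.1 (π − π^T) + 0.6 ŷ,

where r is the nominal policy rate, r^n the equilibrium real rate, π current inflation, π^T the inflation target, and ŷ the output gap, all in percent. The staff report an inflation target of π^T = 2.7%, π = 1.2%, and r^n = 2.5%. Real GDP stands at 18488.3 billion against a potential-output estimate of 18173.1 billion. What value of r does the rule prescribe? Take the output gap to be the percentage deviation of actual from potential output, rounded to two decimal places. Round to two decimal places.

3.09%

Output gap = 100 × (18488.3 − 18173.1) / 18173.1 = 1.73%.
r = 2.50 + 2.70 + 2.1 × (1.20 − 2.70) + 0.6 × 1.73
   = 2.50 + 2.7 − 3.15 + 1.038 = 3.09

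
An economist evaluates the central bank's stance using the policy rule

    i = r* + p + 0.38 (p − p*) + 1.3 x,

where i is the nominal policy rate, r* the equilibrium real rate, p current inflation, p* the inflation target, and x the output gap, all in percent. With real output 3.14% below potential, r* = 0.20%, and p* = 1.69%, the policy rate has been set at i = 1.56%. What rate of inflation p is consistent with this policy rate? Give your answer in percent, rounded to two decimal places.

4.41%

Output 3.14% below potential → x = -3.14.
Collecting p: i = r* + (1 + 0.38) p − 0.38 p* + 1.3 x
1.38 p = 1.56 − 0.20 + 0.38 × 1.69 − 1.3 × (-3.14) = 6.0842
p = 6.0842 / 1.38 = 4.41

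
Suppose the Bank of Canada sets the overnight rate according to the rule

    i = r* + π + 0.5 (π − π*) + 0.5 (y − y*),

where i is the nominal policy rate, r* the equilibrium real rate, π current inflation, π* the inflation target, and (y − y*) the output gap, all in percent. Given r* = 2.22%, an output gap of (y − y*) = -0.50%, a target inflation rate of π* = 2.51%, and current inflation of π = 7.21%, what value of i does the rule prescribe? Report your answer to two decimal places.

11.53%

i = 2.22 + 7.21 + 0.5 × (7.21 − 2.51) + 0.5 × (-0.50)
   = 2.22 + 7.21 + 2.35 − 0.25 = 11.53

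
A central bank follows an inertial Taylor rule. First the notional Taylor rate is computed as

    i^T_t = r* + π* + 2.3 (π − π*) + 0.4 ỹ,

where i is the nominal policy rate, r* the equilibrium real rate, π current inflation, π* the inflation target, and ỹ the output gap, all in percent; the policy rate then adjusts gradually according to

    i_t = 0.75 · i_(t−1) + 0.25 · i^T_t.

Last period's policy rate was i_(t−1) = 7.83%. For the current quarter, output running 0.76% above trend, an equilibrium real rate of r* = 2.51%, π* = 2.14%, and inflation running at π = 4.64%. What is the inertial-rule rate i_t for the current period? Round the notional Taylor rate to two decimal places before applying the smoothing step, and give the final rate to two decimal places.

8.55%

Output 0.76% above potential → ỹ = 0.76.
i^T_t = 2.51 + 2.14 + 2.3 × (4.64 − 2.14) + 0.4 × 0.76
   = 2.51 + 2.14 + 5.75 + 0.304 = 10.70
i_t = 0.75 × 7.83 + 0.25 × 10.70 = 5.8725 + 2.675 = 8.55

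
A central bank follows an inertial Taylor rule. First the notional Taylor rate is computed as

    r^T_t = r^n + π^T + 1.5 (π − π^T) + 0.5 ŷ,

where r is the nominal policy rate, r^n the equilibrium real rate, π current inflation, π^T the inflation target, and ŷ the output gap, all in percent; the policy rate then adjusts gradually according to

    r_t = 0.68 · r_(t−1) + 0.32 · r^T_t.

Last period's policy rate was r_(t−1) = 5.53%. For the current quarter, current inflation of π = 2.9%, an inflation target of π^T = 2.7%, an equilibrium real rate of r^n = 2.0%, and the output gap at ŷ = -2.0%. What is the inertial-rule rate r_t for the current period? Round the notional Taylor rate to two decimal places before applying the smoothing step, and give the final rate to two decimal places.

5.04%

r^T_t = 2.0 + 2.7 + 1.5 × (2.9 − 2.7) + 0.5 × (-2.0)
   = 2.0 + 2.7 + 0.3 − 1 = 4.00
r_t = 0.68 × 5.53 + 0.32 × 4.00 = 3.7604 + 1.28 = 5.04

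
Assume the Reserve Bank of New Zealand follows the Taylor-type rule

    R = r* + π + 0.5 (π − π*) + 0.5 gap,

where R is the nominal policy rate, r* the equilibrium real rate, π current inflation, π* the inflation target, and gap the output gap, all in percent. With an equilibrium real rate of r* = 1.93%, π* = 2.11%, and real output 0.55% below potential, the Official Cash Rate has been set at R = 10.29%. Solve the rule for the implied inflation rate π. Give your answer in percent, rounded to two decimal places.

6.46%

Output 0.55% below potential → gap = -0.55.
Collecting π: R = r* + (1 + 0.5) π − 0.5 π* + 0.5 gap
1.5 π = 10.29 − 1.93 + 0.5 × 2.11 − 0.5 × (-0.55) = 9.69
π = 9.69 / 1.5 = 6.46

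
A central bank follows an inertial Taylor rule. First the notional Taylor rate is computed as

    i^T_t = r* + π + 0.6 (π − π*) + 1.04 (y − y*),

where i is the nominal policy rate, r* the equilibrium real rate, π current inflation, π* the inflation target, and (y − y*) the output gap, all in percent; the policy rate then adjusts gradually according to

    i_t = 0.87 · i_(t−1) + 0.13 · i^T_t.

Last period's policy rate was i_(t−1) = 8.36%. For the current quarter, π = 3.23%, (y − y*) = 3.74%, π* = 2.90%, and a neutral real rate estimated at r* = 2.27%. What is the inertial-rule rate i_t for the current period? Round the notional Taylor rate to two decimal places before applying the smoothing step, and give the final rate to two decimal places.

8.52%

i^T_t = 2.27 + 3.23 + 0.6 × (3.23 − 2.90) + 1.04 × 3.74
   = 2.27 + 3.23 + 0.198 + 3.8896 = 9.59
i_t = 0.87 × 8.36 + 0.13 × 9.59 = 7.2732 + 1.2467 = 8.52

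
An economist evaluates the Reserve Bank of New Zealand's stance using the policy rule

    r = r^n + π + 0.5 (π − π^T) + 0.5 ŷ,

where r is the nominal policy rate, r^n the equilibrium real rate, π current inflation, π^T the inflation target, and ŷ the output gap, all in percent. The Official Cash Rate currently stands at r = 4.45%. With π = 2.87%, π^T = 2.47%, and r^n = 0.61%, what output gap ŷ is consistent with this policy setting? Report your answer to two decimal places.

0.5 ŷ = 4.45 − 0.61 − 2.87 − 0.5 × (2.87 − 2.47) = 0.77
ŷ = 0.77 / 0.5 = 1.54

1.54%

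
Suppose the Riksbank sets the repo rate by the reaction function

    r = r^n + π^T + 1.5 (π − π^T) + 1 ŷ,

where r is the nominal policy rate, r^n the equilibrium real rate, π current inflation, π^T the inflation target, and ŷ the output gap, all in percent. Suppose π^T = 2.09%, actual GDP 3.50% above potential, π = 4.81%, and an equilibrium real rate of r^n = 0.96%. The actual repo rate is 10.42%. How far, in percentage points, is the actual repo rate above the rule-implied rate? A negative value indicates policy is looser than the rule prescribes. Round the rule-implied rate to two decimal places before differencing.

-0.21 pp

Output 3.50% above potential → ŷ = 3.50.
r = 0.96 + 2.09 + 1.5 × (4.81 − 2.09) + 1 × 3.50
   = 0.96 + 2.09 + 4.08 + 3.5 = 10.63
Deviation = 10.42 − 10.63 = -0.21 pp.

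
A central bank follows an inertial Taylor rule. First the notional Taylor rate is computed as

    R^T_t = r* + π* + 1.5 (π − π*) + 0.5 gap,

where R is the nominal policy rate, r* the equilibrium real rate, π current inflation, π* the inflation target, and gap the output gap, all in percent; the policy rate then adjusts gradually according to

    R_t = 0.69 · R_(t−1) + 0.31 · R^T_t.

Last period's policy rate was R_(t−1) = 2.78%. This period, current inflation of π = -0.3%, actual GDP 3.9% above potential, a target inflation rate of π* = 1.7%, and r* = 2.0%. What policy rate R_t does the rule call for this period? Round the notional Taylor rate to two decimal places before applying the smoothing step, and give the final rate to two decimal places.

Output 3.9% above potential → gap = 3.9.
R^T_t = 2.0 + 1.7 + 1.5 × (-0.3 − 1.7) + 0.5 × 3.9
   = 2.0 + 1.7 − 3 + 1.95 = 2.65
R_t = 0.69 × 2.78 + 0.31 × 2.65 = 1.9182 + 0.8215 = 2.74

2.74%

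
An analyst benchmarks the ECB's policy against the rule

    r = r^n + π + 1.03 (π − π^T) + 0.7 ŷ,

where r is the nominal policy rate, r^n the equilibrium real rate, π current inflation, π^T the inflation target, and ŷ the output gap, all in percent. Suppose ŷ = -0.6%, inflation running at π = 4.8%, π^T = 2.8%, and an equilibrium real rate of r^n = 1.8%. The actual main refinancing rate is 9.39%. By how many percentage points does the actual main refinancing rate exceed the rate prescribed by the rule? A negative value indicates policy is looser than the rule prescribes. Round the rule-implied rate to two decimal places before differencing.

r = 1.8 + 4.8 + 1.03 × (4.8 − 2.8) + 0.7 × (-0.6)
   = 1.8 + 4.8 + 2.06 − 0.42 = 8.24
Deviation = 9.39 − 8.24 = 1.15 pp.

1.15 pp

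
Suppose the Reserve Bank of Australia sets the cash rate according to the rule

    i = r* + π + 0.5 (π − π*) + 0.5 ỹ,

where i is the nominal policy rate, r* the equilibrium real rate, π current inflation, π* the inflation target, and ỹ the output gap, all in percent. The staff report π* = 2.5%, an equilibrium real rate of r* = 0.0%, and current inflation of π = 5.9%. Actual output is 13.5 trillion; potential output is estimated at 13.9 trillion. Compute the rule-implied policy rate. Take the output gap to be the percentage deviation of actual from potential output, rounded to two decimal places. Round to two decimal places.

Output gap = 100 × (13.5 − 13.9) / 13.9 = -2.88%.
i = 0.00 + 5.90 + 0.5 × (5.90 − 2.50) + 0.5 × (-2.88)
   = 0.00 + 5.9 + 1.7 − 1.44 = 6.16

6.16%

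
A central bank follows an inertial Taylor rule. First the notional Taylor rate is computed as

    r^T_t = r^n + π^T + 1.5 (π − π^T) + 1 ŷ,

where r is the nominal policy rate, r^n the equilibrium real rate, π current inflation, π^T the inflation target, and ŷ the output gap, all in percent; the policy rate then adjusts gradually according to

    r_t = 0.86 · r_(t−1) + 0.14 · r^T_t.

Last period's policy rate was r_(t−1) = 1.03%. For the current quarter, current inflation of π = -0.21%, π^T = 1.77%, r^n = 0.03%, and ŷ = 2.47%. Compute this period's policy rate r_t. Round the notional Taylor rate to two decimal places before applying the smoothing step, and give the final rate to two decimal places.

1.07%

r^T_t = 0.03 + 1.77 + 1.5 × (-0.21 − 1.77) + 1 × 2.47
   = 0.03 + 1.77 − 2.97 + 2.47 = 1.30
r_t = 0.86 × 1.03 + 0.14 × 1.30 = 0.8858 + 0.182 = 1.07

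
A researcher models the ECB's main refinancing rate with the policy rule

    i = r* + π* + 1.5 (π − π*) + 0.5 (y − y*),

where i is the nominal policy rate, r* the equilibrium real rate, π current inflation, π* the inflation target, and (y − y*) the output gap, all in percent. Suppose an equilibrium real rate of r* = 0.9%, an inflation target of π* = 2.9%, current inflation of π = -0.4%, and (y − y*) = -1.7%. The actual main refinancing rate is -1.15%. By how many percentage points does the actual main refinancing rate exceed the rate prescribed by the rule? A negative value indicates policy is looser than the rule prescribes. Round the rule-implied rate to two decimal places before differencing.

0.85 pp

i = 0.9 + 2.9 + 1.5 × (-0.4 − 2.9) + 0.5 × (-1.7)
   = 0.9 + 2.9 − 4.95 − 0.85 = -2.00
Deviation = -1.15 − (-2.00) = 0.85 pp.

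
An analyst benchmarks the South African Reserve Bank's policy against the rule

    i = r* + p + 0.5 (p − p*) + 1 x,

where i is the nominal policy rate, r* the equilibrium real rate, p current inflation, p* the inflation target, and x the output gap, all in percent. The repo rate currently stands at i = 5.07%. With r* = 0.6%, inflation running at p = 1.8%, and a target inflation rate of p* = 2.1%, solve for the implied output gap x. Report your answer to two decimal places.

2.82%

1 x = 5.07 − 0.6 − 1.8 − 0.5 × (1.8 − 2.1) = 2.82
x = 2.82 / 1 = 2.82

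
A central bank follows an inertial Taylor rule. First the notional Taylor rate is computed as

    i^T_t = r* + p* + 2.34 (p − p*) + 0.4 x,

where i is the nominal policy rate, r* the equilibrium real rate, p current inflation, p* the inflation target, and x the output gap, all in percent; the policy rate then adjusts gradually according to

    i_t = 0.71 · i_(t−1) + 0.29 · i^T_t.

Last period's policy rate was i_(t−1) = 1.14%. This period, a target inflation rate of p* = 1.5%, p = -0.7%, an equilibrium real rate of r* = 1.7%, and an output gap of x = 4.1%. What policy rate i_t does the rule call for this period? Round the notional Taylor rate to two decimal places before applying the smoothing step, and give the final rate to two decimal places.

i^T_t = 1.7 + 1.5 + 2.34 × (-0.7 − 1.5) + 0.4 × 4.1
   = 1.7 + 1.5 − 5.148 + 1.64 = -0.31
i_t = 0.71 × 1.14 + 0.29 × (-0.31) = 0.8094 − 0.0899 = 0.72

0.72%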